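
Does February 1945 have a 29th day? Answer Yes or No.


Year: 1945
Divisible by 4? 1945 / 4 = 486.25 -> No
Not divisible by 4, so NOT a leap year

No


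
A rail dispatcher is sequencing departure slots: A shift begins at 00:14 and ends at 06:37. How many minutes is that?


Start time: 00:14 = 14 minutes from midnight
End time: 06:37 = 397 minutes from midnight
Difference: 397 - 14 = 383 minutes
That is 6 hours and 23 minutes

383


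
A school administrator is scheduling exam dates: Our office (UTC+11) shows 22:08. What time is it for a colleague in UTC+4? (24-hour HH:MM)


Local time: 22:08 at UTC+11 (offset 11h)
Target zone: UTC+4 (offset 4h)
Difference: 4 - (11) = -7 hours
Calculation: 22 + (-7) = 15
Result: 15:08

15:08


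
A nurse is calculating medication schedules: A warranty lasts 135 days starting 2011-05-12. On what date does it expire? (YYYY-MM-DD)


Start: 2011-05-12
Adding 135 days
Days remaining in May: 19
After May: 116 days still to add
June 2011: 30 days, 86 remaining
July 2011: 31 days, 55 remaining
August 2011: 31 days, 24 remaining
September 2011 has 30 days, need 24
Result: 2011-09-24

2011-09-24


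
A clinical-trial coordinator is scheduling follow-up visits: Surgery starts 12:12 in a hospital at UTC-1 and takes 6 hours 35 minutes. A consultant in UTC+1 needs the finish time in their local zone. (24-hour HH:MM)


Start: 12:12 in UTC-1
Step 1 - add duration:
  minutes: 12 + 35 = 47
  hours: 12 + 6 + 0 = 18
  end in UTC-1: 18:47
Step 2 - convert UTC-1 -> UTC+1:
  offset difference: 1 - (-1) = 2 hours
  18 + (2) = 20 -> mod 24 = 20
Result: 20:47 in UTC+1

20:47


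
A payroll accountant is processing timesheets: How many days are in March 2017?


Month: March
Year: 2017
March is a 31-day month
Total: 31 days

31


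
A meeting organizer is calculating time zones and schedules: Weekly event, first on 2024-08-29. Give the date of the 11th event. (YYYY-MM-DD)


First occurrence: 2024-08-29 (occurrence 1)
Each occurrence is 7 days after the previous.
Occurrence 11 is 10 weeks after the first.
10 weeks = 70 days
2024-08-29 + 70 days = 2024-11-07

2024-11-07


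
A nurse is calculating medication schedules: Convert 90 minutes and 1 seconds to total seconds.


Minutes: 90
Extra seconds: 1
Seconds per minute: 60
Minutes to seconds: 90 x 60 = 5400
Total: 5400 + 1 = 5401

5401


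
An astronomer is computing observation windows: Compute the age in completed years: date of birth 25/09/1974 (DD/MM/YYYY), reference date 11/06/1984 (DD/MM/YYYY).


Birth: 1974-09-25
Reference: 1984-06-11
Year difference: 1984 - 1974 = 10
Has birthday (09-25) occurred by 06-11? No
Birthday not yet reached this year -> subtract 1
Age in full years: 9

9


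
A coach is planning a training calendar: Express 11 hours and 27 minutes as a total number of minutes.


Hours: 11
Extra minutes: 27
Minutes per hour: 60
Hours to minutes: 11 x 60 = 660
Total: 660 + 27 = 687

687


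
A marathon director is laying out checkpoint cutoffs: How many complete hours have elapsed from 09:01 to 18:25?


Start: 09:01
End: 18:25
Hour difference: 18 - 9 = 9 hours
Minute difference: 25 - 1 = 24 minutes
Total minutes: 564
Complete hours: 564 / 60 = 9 (remainder 24)

9


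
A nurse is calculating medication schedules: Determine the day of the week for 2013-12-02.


Date: 2013-12-02
January 1, 2013 is a Tuesday
Day of year: 336
Offset from Jan 1: 335 days
335 mod 7 = 6
Result: Monday

Monday


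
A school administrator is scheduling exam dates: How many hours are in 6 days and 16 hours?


Days: 6
Extra hours: 16
Hours per day: 24
Days to hours: 6 x 24 = 144
Total: 144 + 16 = 160

160


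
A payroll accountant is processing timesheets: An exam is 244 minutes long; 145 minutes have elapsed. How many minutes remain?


Total budget: 244 minutes
Time used: 145 minutes
Remaining: 244 - 145 = 99 minutes
Percent used: 59.4%
Percent remaining: 40.6%

99


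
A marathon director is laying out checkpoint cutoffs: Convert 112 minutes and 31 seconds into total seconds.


Minutes: 112
Seconds: 31
Convert minutes to seconds: 112 x 60 = 6720
Add remaining seconds: 6720 + 31 = 6751

6751


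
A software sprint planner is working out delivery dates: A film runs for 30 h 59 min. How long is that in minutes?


Hours: 30
Minutes: 59
Convert hours to minutes: 30 x 60 = 1800
Add remaining minutes: 1800 + 59 = 1859

1859


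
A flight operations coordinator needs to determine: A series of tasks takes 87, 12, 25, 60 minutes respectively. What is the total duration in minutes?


Durations: 87, 12, 25, 60
Running sum: 87
+ 12 = 99
+ 25 = 124
+ 60 = 184
Total duration: 184 minutes
That is 3 hours and 4 minutes

184


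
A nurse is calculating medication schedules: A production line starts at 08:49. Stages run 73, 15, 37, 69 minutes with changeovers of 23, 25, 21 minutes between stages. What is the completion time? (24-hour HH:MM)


Start: 08:49 = 529 min from midnight
  after task 1 (73 min): 10:02
  after break (23 min): 10:25
  after task 2 (15 min): 10:40
  after break (25 min): 11:05
  after task 3 (37 min): 11:42
  after break (21 min): 12:03
  after task 4 (69 min): 13:12
Total elapsed: 263 minutes
End time: 13:12

13:12


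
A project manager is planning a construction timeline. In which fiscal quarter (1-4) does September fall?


Month: September (month 9)
Q1: January-March (months 1-3)
Q2: April-June (months 4-6)
Q3: July-September (months 7-9)
Q4: October-December (months 10-12)
Month 9 falls in Q3

3


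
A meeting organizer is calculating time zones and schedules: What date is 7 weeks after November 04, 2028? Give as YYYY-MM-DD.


Start: 2028-11-04
Weeks to add: 7
Convert to days: 7 x 7 = 49 days
Add 49 days to 2028-11-04
Result: 2028-12-23

2028-12-23


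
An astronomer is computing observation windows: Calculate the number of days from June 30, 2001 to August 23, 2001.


Start date: 2001-06-30
End date: 2001-08-23
Jun 2001: +1 days
Jul 2001: +31 days
Aug 2001: +22 days
Total: 54 days

54


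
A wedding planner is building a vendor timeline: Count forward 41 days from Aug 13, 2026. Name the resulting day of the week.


Start: 2026-08-13 (Thursday)
Step 1 - find target date: add 41 days
  2026-08-13 + 41 days = 2026-09-23
Step 2 - day of week:
  41 mod 7 = 6
  Thursday + 6 days -> Wednesday
Result: Wednesday (2026-09-23)

Wednesday


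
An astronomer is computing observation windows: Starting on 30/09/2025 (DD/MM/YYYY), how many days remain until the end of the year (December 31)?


Start: September 30, 2025
End: December 31, 2025
Days left in September: 0
October: 31
November: 30
December: 31
Sum of remaining months: 92
Total: 0 + 92 = 92

92


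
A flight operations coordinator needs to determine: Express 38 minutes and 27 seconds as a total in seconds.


Minutes: 38
Seconds: 27
Convert minutes to seconds: 38 x 60 = 2280
Add remaining seconds: 2280 + 27 = 2307

2307


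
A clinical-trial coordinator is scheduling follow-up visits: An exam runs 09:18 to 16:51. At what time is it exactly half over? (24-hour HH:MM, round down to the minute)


Start time: 09:18 = 558 minutes from midnight
End time: 16:51 = 1011 minutes from midnight
Sum: 558 + 1011 = 1569
Midpoint: 1569 / 2 = 784 minutes
Convert: 784 / 60 = 13 hours, 4 minutes
Result: 13:04

13:04


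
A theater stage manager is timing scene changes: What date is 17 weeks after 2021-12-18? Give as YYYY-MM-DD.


Start: 2021-12-18
Weeks to add: 17
Convert to days: 17 x 7 = 119 days
Add 119 days to 2021-12-18
Result: 2022-04-16

2022-04-16


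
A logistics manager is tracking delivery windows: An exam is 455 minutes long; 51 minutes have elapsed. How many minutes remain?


Total budget: 455 minutes
Time used: 51 minutes
Remaining: 455 - 51 = 404 minutes
Percent used: 11.2%
Percent remaining: 88.8%

404


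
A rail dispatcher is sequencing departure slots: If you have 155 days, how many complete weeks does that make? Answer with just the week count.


Total days: 155
Days per week: 7
Division: 155 / 7 = 22 remainder 1
Complete weeks: 22
Remaining days: 1

22


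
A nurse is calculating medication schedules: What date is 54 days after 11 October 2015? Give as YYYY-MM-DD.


Start: 2015-10-11
Adding 54 days
Days remaining in October: 20
After October: 34 days still to add
November 2015: 30 days, 4 remaining
December 2015 has 31 days, need 4
Result: 2015-12-04

2015-12-04


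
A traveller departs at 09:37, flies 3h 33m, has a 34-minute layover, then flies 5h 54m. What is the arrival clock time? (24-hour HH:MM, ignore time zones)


Depart: 09:37
Leg 1: +213 min -> 13:10
Layover: +34 min -> 13:44
Leg 2: +354 min -> 19:38
Total travel: 601 minutes = 10h 1m
Arrival: 19:38

19:38


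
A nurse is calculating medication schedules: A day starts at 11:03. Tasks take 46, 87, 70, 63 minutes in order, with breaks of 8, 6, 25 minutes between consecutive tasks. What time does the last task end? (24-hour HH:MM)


Start: 11:03 = 663 min from midnight
  after task 1 (46 min): 11:49
  after break (8 min): 11:57
  after task 2 (87 min): 13:24
  after break (6 min): 13:30
  after task 3 (70 min): 14:40
  after break (25 min): 15:05
  after task 4 (63 min): 16:08
Total elapsed: 305 minutes
End time: 16:08

16:08


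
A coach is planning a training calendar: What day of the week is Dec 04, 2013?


Date: 2013-12-04
January 1, 2013 is a Tuesday
Day of year: 338
Offset from Jan 1: 337 days
337 mod 7 = 1
Result: Wednesday

Wednesday


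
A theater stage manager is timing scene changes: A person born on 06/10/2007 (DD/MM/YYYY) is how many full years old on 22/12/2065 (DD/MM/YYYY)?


Birth: 2007-10-06
Reference: 2065-12-22
Year difference: 2065 - 2007 = 58
Has birthday (10-06) occurred by 12-22? Yes
Age in full years: 58

58


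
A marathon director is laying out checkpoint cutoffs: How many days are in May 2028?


Month: May
Year: 2028
May is a 31-day month
Total: 31 days

31


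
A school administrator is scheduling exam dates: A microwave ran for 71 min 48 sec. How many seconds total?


Minutes: 71
Extra seconds: 48
Seconds per minute: 60
Minutes to seconds: 71 x 60 = 4260
Total: 4260 + 48 = 4308

4308


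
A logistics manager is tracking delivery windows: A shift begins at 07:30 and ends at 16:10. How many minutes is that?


Start time: 07:30 = 450 minutes from midnight
End time: 16:10 = 970 minutes from midnight
Difference: 970 - 450 = 520 minutes
That is 8 hours and 40 minutes

520


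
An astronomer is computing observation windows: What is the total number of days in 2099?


Year: 2099
Check leap year rules:
Divisible by 4? No
2099 is not a leap year
Days: 365

365


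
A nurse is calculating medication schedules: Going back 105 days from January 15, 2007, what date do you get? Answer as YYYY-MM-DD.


Start: 2007-01-15
Subtracting 105 days
Days already passed in January: 15
After going back through January: 90 more days to subtract
December 2006: 31 days, 59 remaining
November 2006: 30 days, 29 remaining
October 2006 has 31 days, need 29
Result: 2006-10-02

2006-10-02


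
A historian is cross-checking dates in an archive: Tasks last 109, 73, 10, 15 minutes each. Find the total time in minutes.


Durations: 109, 73, 10, 15
Running sum: 109
+ 73 = 182
+ 10 = 192
+ 15 = 207
Total duration: 207 minutes
That is 3 hours and 27 minutes

207


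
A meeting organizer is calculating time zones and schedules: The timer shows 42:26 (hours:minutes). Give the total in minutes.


Hours: 42
Minutes: 26
Convert hours to minutes: 42 x 60 = 2520
Add remaining minutes: 2520 + 26 = 2546

2546


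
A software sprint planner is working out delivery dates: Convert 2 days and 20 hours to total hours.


Days: 2
Extra hours: 20
Hours per day: 24
Days to hours: 2 x 24 = 48
Total: 48 + 20 = 68

68


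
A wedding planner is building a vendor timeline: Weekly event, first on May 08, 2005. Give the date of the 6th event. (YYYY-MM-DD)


First occurrence: 2005-05-08 (occurrence 1)
Each occurrence is 7 days after the previous.
Occurrence 6 is 5 weeks after the first.
5 weeks = 35 days
2005-05-08 + 35 days = 2005-06-12

2005-06-12


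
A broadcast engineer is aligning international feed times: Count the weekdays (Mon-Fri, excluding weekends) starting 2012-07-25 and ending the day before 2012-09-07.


Start: 2012-07-25 (Wednesday)
End (exclusive): 2012-09-07 (Friday)
Total calendar days: 44
Full weeks: 44 // 7 = 6 -> 30 weekdays
Remaining 2 days starting on Wednesday:
  Wed(w), Thu(w) -> 2 weekdays
Total business days: 30 + 2 = 32

32


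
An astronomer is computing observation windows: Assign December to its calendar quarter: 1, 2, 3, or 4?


Month: December (month 12)
Q1: January-March (months 1-3)
Q2: April-June (months 4-6)
Q3: July-September (months 7-9)
Q4: October-December (months 10-12)
Month 12 falls in Q4

4


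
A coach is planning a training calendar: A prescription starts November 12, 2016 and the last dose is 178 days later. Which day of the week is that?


Start: 2016-11-12 (Saturday)
Step 1 - find target date: add 178 days
  2016-11-12 + 178 days = 2017-05-09
Step 2 - day of week:
  178 mod 7 = 3
  Saturday + 3 days -> Tuesday
Result: Tuesday (2017-05-09)

Tuesday


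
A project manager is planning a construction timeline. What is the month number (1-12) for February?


Calendar month order:
1. January
2. February <--
3. March
February is month number 2

2


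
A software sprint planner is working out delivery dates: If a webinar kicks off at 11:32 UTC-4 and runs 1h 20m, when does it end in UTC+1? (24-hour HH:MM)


Start: 11:32 in UTC-4
Step 1 - add duration:
  minutes: 32 + 20 = 52
  hours: 11 + 1 + 0 = 12
  end in UTC-4: 12:52
Step 2 - convert UTC-4 -> UTC+1:
  offset difference: 1 - (-4) = 5 hours
  12 + (5) = 17 -> mod 24 = 17
Result: 17:52 in UTC+1

17:52


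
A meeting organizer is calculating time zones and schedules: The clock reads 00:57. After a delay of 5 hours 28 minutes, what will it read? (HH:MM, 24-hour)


Start time: 00:57
Adding: 5 hours 28 minutes
Minutes: 57 + 28 = 85
Minute overflow: 85 >= 60, so carry 1 hour, minutes = 25
Hours: 0 + 5 + 1 = 6
Result: 06:25

06:25


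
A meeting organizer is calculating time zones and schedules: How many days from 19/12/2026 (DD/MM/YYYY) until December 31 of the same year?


Start: December 19, 2026
End: December 31, 2026
Days left in December: 12
Total: 12 days

12


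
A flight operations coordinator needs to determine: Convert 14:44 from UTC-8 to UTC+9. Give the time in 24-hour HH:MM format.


Local time: 14:44 at UTC-8 (offset -8h)
Target zone: UTC+9 (offset 9h)
Difference: 9 - (-8) = 17 hours
Calculation: 14 + (17) = 31
Wraparound: (31) mod 24 = 7
Result: 07:44

07:44


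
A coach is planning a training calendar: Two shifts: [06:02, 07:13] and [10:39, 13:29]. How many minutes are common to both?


Interval A: [362, 433] minutes from midnight
Interval B: [639, 809] minutes from midnight
Overlap start = max(362, 639) = 639
Overlap end = min(433, 809) = 433
End <= start, so the intervals do not overlap: 0 minutes

0


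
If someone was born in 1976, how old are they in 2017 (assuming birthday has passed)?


Birth year: 1976
Current year: 2017
Age = current year - birth year
Age = 2017 - 1976 = 41

41


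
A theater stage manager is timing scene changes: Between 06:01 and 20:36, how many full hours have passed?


Start: 06:01
End: 20:36
Hour difference: 20 - 6 = 14 hours
Minute difference: 36 - 1 = 35 minutes
Total minutes: 875
Complete hours: 875 / 60 = 14 (remainder 35)

14


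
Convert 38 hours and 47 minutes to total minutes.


Hours: 38
Extra minutes: 47
Minutes per hour: 60
Hours to minutes: 38 x 60 = 2280
Total: 2280 + 47 = 2327

2327


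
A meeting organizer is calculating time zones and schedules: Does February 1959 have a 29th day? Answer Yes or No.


Year: 1959
Divisible by 4? 1959 / 4 = 489.75 -> No
Not divisible by 4, so NOT a leap year

No


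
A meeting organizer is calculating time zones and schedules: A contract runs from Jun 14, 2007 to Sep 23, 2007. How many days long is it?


Start date: 2007-06-14
End date: 2007-09-23
Jun 2007: +17 days
Jul 2007: +31 days
Aug 2007: +31 days
Sep 2007: +22 days
Total: 101 days

101


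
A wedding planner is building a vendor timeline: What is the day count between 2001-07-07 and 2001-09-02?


Start date: 2001-07-07
End date: 2001-09-02
Jul 2001: +25 days
Aug 2001: +31 days
Sep 2001: +1 days
Total: 57 days

57


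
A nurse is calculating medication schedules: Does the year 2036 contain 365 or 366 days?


Year: 2036
Check leap year rules:
Divisible by 4? Yes
Divisible by 100? No
2036 is a leap year
Days: 366

366


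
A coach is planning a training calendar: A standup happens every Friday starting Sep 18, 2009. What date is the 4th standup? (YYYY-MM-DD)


First occurrence: 2009-09-18 (occurrence 1)
Each occurrence is 7 days after the previous.
Occurrence 4 is 3 weeks after the first.
3 weeks = 21 days
2009-09-18 + 21 days = 2009-10-09

2009-10-09


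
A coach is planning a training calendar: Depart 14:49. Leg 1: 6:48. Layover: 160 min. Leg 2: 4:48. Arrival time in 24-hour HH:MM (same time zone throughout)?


Depart: 14:49
Leg 1: +408 min -> 21:37
Layover: +160 min -> 00:17
Leg 2: +288 min -> 05:05
Total travel: 856 minutes = 14h 16m
Arrival: 05:05

05:05


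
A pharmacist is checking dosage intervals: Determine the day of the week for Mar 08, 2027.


Date: 2027-03-08
January 1, 2027 is a Friday
Day of year: 67
Offset from Jan 1: 66 days
66 mod 7 = 3
Result: Monday

Monday


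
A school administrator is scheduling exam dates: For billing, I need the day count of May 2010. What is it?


Month: May
Year: 2010
May is a 31-day month
Total: 31 days

31


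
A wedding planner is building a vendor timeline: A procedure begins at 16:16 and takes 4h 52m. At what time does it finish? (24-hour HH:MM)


Start time: 16:16
Adding: 4 hours 52 minutes
Minutes: 16 + 52 = 68
Minute overflow: 68 >= 60, so carry 1 hour, minutes = 8
Hours: 16 + 4 + 1 = 21
Result: 21:08

21:08


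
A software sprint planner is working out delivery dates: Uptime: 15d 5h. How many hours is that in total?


Days: 15
Extra hours: 5
Hours per day: 24
Days to hours: 15 x 24 = 360
Total: 360 + 5 = 365

365


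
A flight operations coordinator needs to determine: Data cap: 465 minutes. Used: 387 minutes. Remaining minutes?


Total budget: 465 minutes
Time used: 387 minutes
Remaining: 465 - 387 = 78 minutes
Percent used: 83.2%
Percent remaining: 16.8%

78


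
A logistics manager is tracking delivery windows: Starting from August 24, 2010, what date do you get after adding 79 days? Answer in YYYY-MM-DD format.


Start: 2010-08-24
Adding 79 days
Days remaining in August: 7
After August: 72 days still to add
September 2010: 30 days, 42 remaining
October 2010: 31 days, 11 remaining
November 2010 has 30 days, need 11
Result: 2010-11-11

2010-11-11


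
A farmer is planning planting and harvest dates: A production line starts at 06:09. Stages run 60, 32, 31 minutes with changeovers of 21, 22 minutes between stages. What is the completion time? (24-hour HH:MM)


Start: 06:09 = 369 min from midnight
  after task 1 (60 min): 07:09
  after break (21 min): 07:30
  after task 2 (32 min): 08:02
  after break (22 min): 08:24
  after task 3 (31 min): 08:55
Total elapsed: 166 minutes
End time: 08:55

08:55


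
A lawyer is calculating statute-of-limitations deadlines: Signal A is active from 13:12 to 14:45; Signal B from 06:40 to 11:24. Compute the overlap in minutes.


Interval A: [792, 885] minutes from midnight
Interval B: [400, 684] minutes from midnight
Overlap start = max(792, 400) = 792
Overlap end = min(885, 684) = 684
End <= start, so the intervals do not overlap: 0 minutes

0


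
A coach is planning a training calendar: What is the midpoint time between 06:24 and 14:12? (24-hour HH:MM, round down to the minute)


Start time: 06:24 = 384 minutes from midnight
End time: 14:12 = 852 minutes from midnight
Sum: 384 + 852 = 1236
Midpoint: 1236 / 2 = 618 minutes
Convert: 618 / 60 = 10 hours, 18 minutes
Result: 10:18

10:18


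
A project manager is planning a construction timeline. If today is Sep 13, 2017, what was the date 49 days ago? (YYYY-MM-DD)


Start: 2017-09-13
Subtracting 49 days
Days already passed in September: 13
After going back through September: 36 more days to subtract
August 2017: 31 days, 5 remaining
July 2017 has 31 days, need 5
Result: 2017-07-26

2017-07-26


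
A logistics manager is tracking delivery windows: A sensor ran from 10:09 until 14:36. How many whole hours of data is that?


Start: 10:09
End: 14:36
Hour difference: 14 - 10 = 4 hours
Minute difference: 36 - 9 = 27 minutes
Total minutes: 267
Complete hours: 267 / 60 = 4 (remainder 27)

4


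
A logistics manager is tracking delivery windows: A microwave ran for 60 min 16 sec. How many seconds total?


Minutes: 60
Extra seconds: 16
Seconds per minute: 60
Minutes to seconds: 60 x 60 = 3600
Total: 3600 + 16 = 3616

3616


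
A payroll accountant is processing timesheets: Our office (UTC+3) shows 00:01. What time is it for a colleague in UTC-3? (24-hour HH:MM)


Local time: 00:01 at UTC+3 (offset 3h)
Target zone: UTC-3 (offset -3h)
Difference: -3 - (3) = -6 hours
Calculation: 0 + (-6) = -6
Wraparound: (-6) mod 24 = 18
Result: 18:01

18:01


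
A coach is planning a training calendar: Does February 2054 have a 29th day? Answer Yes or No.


Year: 2054
Divisible by 4? 2054 / 4 = 513.5 -> No
Not divisible by 4, so NOT a leap year

No


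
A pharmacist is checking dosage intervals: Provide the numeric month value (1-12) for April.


Calendar month order:
3. March
4. April <--
5. May
April is month number 4

4


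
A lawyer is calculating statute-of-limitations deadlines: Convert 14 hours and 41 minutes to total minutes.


Hours: 14
Extra minutes: 41
Minutes per hour: 60
Hours to minutes: 14 x 60 = 840
Total: 840 + 41 = 881

881


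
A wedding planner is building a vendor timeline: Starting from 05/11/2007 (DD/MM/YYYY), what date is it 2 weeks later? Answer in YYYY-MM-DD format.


Start: 2007-11-05
Weeks to add: 2
Convert to days: 2 x 7 = 14 days
Add 14 days to 2007-11-05
Result: 2007-11-19

2007-11-19


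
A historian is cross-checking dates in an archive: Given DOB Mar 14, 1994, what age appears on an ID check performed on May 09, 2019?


Birth: 1994-03-14
Reference: 2019-05-09
Year difference: 2019 - 1994 = 25
Has birthday (03-14) occurred by 05-09? Yes
Age in full years: 25

25


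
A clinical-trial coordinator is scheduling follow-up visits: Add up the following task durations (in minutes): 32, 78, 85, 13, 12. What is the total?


Durations: 32, 78, 85, 13, 12
Running sum: 32
+ 78 = 110
+ 85 = 195
+ 13 = 208
+ 12 = 220
Total duration: 220 minutes
That is 3 hours and 40 minutes

220


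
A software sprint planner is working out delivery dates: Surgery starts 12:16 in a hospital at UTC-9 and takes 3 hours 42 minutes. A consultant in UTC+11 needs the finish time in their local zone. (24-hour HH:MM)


Start: 12:16 in UTC-9
Step 1 - add duration:
  minutes: 16 + 42 = 58
  hours: 12 + 3 + 0 = 15
  end in UTC-9: 15:58
Step 2 - convert UTC-9 -> UTC+11:
  offset difference: 11 - (-9) = 20 hours
  15 + (20) = 35 -> mod 24 = 11
Result: 11:58 in UTC+11

11:58


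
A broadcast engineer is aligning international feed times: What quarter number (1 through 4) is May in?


Month: May (month 5)
Q1: January-March (months 1-3)
Q2: April-June (months 4-6)
Q3: July-September (months 7-9)
Q4: October-December (months 10-12)
Month 5 falls in Q2

2


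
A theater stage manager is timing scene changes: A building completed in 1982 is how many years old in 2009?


Birth year: 1982
Current year: 2009
Age = current year - birth year
Age = 2009 - 1982 = 27

27


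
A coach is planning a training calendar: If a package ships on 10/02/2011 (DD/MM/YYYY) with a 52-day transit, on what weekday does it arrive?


Start: 2011-02-10 (Thursday)
Step 1 - find target date: add 52 days
  2011-02-10 + 52 days = 2011-04-03
Step 2 - day of week:
  52 mod 7 = 3
  Thursday + 3 days -> Sunday
Result: Sunday (2011-04-03)

Sunday


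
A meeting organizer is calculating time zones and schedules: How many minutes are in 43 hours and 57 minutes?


Hours: 43
Minutes: 57
Convert hours to minutes: 43 x 60 = 2580
Add remaining minutes: 2580 + 57 = 2637

2637


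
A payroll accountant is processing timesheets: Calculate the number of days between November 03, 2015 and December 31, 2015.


Start: November 03, 2015
End: December 31, 2015
Days left in November: 27
December: 31
Sum of remaining months: 31
Total: 27 + 31 = 58

58


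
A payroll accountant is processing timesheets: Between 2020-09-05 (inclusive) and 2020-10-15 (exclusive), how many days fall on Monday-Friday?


Start: 2020-09-05 (Saturday)
End (exclusive): 2020-10-15 (Thursday)
Total calendar days: 40
Full weeks: 40 // 7 = 5 -> 25 weekdays
Remaining 5 days starting on Saturday:
  Sat(-), Sun(-), Mon(w), Tue(w), Wed(w) -> 3 weekdays
Total business days: 25 + 3 = 28

28


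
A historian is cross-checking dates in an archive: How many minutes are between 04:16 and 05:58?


Start time: 04:16 = 256 minutes from midnight
End time: 05:58 = 358 minutes from midnight
Difference: 358 - 256 = 102 minutes
That is 1 hours and 42 minutes

102


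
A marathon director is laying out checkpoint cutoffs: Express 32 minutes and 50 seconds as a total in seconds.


Minutes: 32
Seconds: 50
Convert minutes to seconds: 32 x 60 = 1920
Add remaining seconds: 1920 + 50 = 1970

1970


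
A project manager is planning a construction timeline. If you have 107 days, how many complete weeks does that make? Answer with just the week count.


Total days: 107
Days per week: 7
Division: 107 / 7 = 15 remainder 2
Complete weeks: 15
Remaining days: 2

15


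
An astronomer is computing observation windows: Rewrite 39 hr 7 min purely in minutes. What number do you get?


Hours: 39
Extra minutes: 7
Minutes per hour: 60
Hours to minutes: 39 x 60 = 2340
Total: 2340 + 7 = 2347

2347


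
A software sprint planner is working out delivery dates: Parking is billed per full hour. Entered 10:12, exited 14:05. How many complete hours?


Start: 10:12
End: 14:05
Hour difference: 14 - 10 = 4 hours
Minute difference: 5 - 12 = -7 minutes
Total minutes: 233
Complete hours: 233 / 60 = 3 (remainder 53)

3


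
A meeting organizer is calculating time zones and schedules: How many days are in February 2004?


Month: February
Year: 2004
2004 is a leap year
February has 29 days
Total: 29 days

29


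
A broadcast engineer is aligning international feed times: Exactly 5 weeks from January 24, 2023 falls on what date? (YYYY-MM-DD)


Start: 2023-01-24
Weeks to add: 5
Convert to days: 5 x 7 = 35 days
Add 35 days to 2023-01-24
Result: 2023-02-28

2023-02-28


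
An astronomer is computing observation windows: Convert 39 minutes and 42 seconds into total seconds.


Minutes: 39
Seconds: 42
Convert minutes to seconds: 39 x 60 = 2340
Add remaining seconds: 2340 + 42 = 2382

2382


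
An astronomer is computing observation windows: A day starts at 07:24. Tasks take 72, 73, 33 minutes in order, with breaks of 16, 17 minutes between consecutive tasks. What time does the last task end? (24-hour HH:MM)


Start: 07:24 = 444 min from midnight
  after task 1 (72 min): 08:36
  after break (16 min): 08:52
  after task 2 (73 min): 10:05
  after break (17 min): 10:22
  after task 3 (33 min): 10:55
Total elapsed: 211 minutes
End time: 10:55

10:55


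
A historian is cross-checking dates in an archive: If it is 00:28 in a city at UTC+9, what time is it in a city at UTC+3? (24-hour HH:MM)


Local time: 00:28 at UTC+9 (offset 9h)
Target zone: UTC+3 (offset 3h)
Difference: 3 - (9) = -6 hours
Calculation: 0 + (-6) = -6
Wraparound: (-6) mod 24 = 18
Result: 18:28

18:28


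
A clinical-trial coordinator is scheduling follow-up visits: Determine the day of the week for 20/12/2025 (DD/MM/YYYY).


Date: 2025-12-20
January 1, 2025 is a Wednesday
Day of year: 354
Offset from Jan 1: 353 days
353 mod 7 = 3
Result: Saturday

Saturday


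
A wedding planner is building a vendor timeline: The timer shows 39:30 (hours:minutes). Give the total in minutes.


Hours: 39
Minutes: 30
Convert hours to minutes: 39 x 60 = 2340
Add remaining minutes: 2340 + 30 = 2370

2370


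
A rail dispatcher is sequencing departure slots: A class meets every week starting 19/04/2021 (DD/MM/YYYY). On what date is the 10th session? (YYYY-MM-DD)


First occurrence: 2021-04-19 (occurrence 1)
Each occurrence is 7 days after the previous.
Occurrence 10 is 9 weeks after the first.
9 weeks = 63 days
2021-04-19 + 63 days = 2021-06-21

2021-06-21


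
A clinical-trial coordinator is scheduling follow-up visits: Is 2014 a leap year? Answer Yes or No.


Year: 2014
Divisible by 4? 2014 / 4 = 503.5 -> No
Not divisible by 4, so NOT a leap year

No


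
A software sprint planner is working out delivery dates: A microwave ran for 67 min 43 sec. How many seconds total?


Minutes: 67
Extra seconds: 43
Seconds per minute: 60
Minutes to seconds: 67 x 60 = 4020
Total: 4020 + 43 = 4063

4063


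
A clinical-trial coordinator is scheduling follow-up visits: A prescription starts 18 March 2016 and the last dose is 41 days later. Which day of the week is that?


Start: 2016-03-18 (Friday)
Step 1 - find target date: add 41 days
  2016-03-18 + 41 days = 2016-04-28
Step 2 - day of week:
  41 mod 7 = 6
  Friday + 6 days -> Thursday
Result: Thursday (2016-04-28)

Thursday


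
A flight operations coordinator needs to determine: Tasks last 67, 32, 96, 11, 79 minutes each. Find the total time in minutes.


Durations: 67, 32, 96, 11, 79
Running sum: 67
+ 32 = 99
+ 96 = 195
+ 11 = 206
+ 79 = 285
Total duration: 285 minutes
That is 4 hours and 45 minutes

285


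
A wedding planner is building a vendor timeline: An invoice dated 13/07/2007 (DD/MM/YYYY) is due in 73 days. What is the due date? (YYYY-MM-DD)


Start: 2007-07-13
Adding 73 days
Days remaining in July: 18
After July: 55 days still to add
August 2007: 31 days, 24 remaining
September 2007 has 30 days, need 24
Result: 2007-09-24

2007-09-24


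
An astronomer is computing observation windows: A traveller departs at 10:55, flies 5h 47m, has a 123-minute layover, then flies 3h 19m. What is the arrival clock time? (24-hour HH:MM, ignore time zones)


Depart: 10:55
Leg 1: +347 min -> 16:42
Layover: +123 min -> 18:45
Leg 2: +199 min -> 22:04
Total travel: 669 minutes = 11h 9m
Arrival: 22:04

22:04


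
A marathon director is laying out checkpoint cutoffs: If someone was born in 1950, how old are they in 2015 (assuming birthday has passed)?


Birth year: 1950
Current year: 2015
Age = current year - birth year
Age = 2015 - 1950 = 65

65


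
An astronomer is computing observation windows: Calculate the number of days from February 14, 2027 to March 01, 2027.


Start date: 2027-02-14
End date: 2027-03-01
Feb 2027: +15 days
Total: 15 days

15


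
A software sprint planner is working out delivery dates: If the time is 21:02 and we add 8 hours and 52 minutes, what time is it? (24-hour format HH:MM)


Start time: 21:02
Adding: 8 hours 52 minutes
Minutes: 2 + 52 = 54
Hours: 21 + 8 + 0 = 29
Hour wraparound: 29 mod 24 = 5
Result: 05:54

05:54


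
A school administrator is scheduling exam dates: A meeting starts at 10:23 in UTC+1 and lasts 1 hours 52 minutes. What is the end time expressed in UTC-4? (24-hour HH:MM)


Start: 10:23 in UTC+1
Step 1 - add duration:
  minutes: 23 + 52 = 75 (carry 1h)
  hours: 10 + 1 + 1 = 12
  end in UTC+1: 12:15
Step 2 - convert UTC+1 -> UTC-4:
  offset difference: -4 - (1) = -5 hours
  12 + (-5) = 7 -> mod 24 = 7
Result: 07:15 in UTC-4

07:15


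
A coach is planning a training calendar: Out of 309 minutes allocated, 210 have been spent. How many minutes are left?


Total budget: 309 minutes
Time used: 210 minutes
Remaining: 309 - 210 = 99 minutes
Percent used: 68.0%
Percent remaining: 32.0%

99


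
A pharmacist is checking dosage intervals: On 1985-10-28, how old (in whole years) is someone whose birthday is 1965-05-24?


Birth: 1965-05-24
Reference: 1985-10-28
Year difference: 1985 - 1965 = 20
Has birthday (05-24) occurred by 10-28? Yes
Age in full years: 20

20


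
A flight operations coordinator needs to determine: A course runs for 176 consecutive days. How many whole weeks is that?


Total days: 176
Days per week: 7
Division: 176 / 7 = 25 remainder 1
Complete weeks: 25
Remaining days: 1

25


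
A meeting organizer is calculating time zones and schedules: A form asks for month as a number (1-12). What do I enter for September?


Calendar month order:
8. August
9. September <--
10. October
September is month number 9

9


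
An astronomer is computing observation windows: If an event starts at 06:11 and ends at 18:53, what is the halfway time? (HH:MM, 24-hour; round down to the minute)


Start time: 06:11 = 371 minutes from midnight
End time: 18:53 = 1133 minutes from midnight
Sum: 371 + 1133 = 1504
Midpoint: 1504 / 2 = 752 minutes
Convert: 752 / 60 = 12 hours, 32 minutes
Result: 12:32

12:32


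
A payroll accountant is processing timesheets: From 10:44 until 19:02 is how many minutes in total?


Start time: 10:44 = 644 minutes from midnight
End time: 19:02 = 1142 minutes from midnight
Difference: 1142 - 644 = 498 minutes
That is 8 hours and 18 minutes

498


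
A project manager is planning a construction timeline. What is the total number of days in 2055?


Year: 2055
Check leap year rules:
Divisible by 4? No
2055 is not a leap year
Days: 365

365


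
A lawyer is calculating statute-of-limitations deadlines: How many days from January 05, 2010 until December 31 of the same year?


Start: January 05, 2010
End: December 31, 2010
Days left in January: 26
February: 28
March: 31
April: 30
May: 31
... plus remaining months
Sum of remaining months: 334
Total: 26 + 334 = 360

360


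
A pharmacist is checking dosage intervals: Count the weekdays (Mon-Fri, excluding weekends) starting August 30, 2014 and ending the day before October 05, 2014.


Start: 2014-08-30 (Saturday)
End (exclusive): 2014-10-05 (Sunday)
Total calendar days: 36
Full weeks: 36 // 7 = 5 -> 25 weekdays
Remaining 1 days starting on Saturday:
  Sat(-) -> 0 weekdays
Total business days: 25 + 0 = 25

25


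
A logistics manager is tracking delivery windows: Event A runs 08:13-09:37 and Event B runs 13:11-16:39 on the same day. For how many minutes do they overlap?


Interval A: [493, 577] minutes from midnight
Interval B: [791, 999] minutes from midnight
Overlap start = max(493, 791) = 791
Overlap end = min(577, 999) = 577
End <= start, so the intervals do not overlap: 0 minutes

0


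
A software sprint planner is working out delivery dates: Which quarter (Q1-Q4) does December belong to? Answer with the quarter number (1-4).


Month: December (month 12)
Q1: January-March (months 1-3)
Q2: April-June (months 4-6)
Q3: July-September (months 7-9)
Q4: October-December (months 10-12)
Month 12 falls in Q4

4


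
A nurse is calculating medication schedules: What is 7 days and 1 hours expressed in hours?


Days: 7
Extra hours: 1
Hours per day: 24
Days to hours: 7 x 24 = 168
Total: 168 + 1 = 169

169


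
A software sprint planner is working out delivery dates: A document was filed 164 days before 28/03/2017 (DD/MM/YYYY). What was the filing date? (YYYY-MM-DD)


Start: 2017-03-28
Subtracting 164 days
Days already passed in March: 28
After going back through March: 136 more days to subtract
February 2017: 28 days, 108 remaining
January 2017: 31 days, 77 remaining
December 2016: 31 days, 46 remaining
November 2016: 30 days, 16 remaining
Result: 2016-10-15

2016-10-15


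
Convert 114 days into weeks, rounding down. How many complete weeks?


Total days: 114
Days per week: 7
Division: 114 / 7 = 16 remainder 2
Complete weeks: 16
Remaining days: 2

16


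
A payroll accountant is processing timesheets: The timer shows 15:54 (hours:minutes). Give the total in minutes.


Hours: 15
Minutes: 54
Convert hours to minutes: 15 x 60 = 900
Add remaining minutes: 900 + 54 = 954

954


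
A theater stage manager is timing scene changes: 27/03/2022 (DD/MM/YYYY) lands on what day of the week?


Date: 2022-03-27
January 1, 2022 is a Saturday
Day of year: 86
Offset from Jan 1: 85 days
85 mod 7 = 1
Result: Sunday

Sunday


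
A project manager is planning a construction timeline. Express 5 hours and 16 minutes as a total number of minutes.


Hours: 5
Extra minutes: 16
Minutes per hour: 60
Hours to minutes: 5 x 60 = 300
Total: 300 + 16 = 316

316


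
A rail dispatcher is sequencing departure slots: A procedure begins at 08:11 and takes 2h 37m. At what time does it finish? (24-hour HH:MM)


Start time: 08:11
Adding: 2 hours 37 minutes
Minutes: 11 + 37 = 48
Hours: 8 + 2 + 0 = 10
Result: 10:48

10:48


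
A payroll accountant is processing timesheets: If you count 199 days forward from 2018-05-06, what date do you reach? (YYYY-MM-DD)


Start: 2018-05-06
Adding 199 days
Days remaining in May: 25
After May: 174 days still to add
June 2018: 30 days, 144 remaining
July 2018: 31 days, 113 remaining
August 2018: 31 days, 82 remaining
September 2018: 30 days, 52 remaining
Result: 2018-11-21

2018-11-21


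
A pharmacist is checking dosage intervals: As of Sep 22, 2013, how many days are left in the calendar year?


Start: September 22, 2013
End: December 31, 2013
Days left in September: 8
October: 31
November: 30
December: 31
Sum of remaining months: 92
Total: 8 + 92 = 100

100


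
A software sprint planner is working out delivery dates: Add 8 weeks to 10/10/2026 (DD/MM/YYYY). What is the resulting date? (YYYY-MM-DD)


Start: 2026-10-10
Weeks to add: 8
Convert to days: 8 x 7 = 56 days
Add 56 days to 2026-10-10
Result: 2026-12-05

2026-12-05


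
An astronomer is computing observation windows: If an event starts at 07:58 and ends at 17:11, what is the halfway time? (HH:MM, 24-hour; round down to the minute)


Start time: 07:58 = 478 minutes from midnight
End time: 17:11 = 1031 minutes from midnight
Sum: 478 + 1031 = 1509
Midpoint: 1509 / 2 = 754 minutes
Convert: 754 / 60 = 12 hours, 34 minutes
Result: 12:34

12:34


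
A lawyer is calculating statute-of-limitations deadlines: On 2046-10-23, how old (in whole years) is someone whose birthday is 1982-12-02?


Birth: 1982-12-02
Reference: 2046-10-23
Year difference: 2046 - 1982 = 64
Has birthday (12-02) occurred by 10-23? No
Birthday not yet reached this year -> subtract 1
Age in full years: 63

63


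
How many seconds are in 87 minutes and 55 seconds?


Minutes: 87
Seconds: 55
Convert minutes to seconds: 87 x 60 = 5220
Add remaining seconds: 5220 + 55 = 5275

5275


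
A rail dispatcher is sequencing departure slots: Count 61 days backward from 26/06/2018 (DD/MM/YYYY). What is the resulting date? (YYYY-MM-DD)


Start: 2018-06-26
Subtracting 61 days
Days already passed in June: 26
After going back through June: 35 more days to subtract
May 2018: 31 days, 4 remaining
April 2018 has 30 days, need 4
Result: 2018-04-26

2018-04-26


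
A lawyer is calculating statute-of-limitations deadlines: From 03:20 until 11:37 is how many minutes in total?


Start time: 03:20 = 200 minutes from midnight
End time: 11:37 = 697 minutes from midnight
Difference: 697 - 200 = 497 minutes
That is 8 hours and 17 minutes

497


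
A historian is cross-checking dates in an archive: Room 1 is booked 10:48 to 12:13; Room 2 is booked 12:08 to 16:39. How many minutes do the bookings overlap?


Interval A: [648, 733] minutes from midnight
Interval B: [728, 999] minutes from midnight
Overlap start = max(648, 728) = 728
Overlap end = min(733, 999) = 733
Overlap = 733 - 728 = 5 minutes

5
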